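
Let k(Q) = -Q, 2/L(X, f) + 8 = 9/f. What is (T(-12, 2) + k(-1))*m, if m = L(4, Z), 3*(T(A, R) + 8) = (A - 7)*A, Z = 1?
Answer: 138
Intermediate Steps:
L(X, f) = 2/(-8 + 9/f)
T(A, R) = -8 + A*(-7 + A)/3 (T(A, R) = -8 + ((A - 7)*A)/3 = -8 + ((-7 + A)*A)/3 = -8 + (A*(-7 + A))/3 = -8 + A*(-7 + A)/3)
m = 2 (m = -2*1/(-9 + 8*1) = -2*1/(-9 + 8) = -2*1/(-1) = -2*1*(-1) = 2)
(T(-12, 2) + k(-1))*m = ((-8 - 7/3*(-12) + (1/3)*(-12)**2) - 1*(-1))*2 = ((-8 + 28 + (1/3)*144) + 1)*2 = ((-8 + 28 + 48) + 1)*2 = (68 + 1)*2 = 69*2 = 138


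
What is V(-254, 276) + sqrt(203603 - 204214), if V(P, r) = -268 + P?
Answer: -522 + I*sqrt(611) ≈ -522.0 + 24.718*I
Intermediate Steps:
V(-254, 276) + sqrt(203603 - 204214) = (-268 - 254) + sqrt(203603 - 204214) = -522 + sqrt(-611) = -522 + I*sqrt(611)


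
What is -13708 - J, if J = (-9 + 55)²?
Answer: -15824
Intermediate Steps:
J = 2116 (J = 46² = 2116)
-13708 - J = -13708 - 1*2116 = -13708 - 2116 = -15824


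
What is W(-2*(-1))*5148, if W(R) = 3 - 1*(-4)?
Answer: 36036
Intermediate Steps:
W(R) = 7 (W(R) = 3 + 4 = 7)
W(-2*(-1))*5148 = 7*5148 = 36036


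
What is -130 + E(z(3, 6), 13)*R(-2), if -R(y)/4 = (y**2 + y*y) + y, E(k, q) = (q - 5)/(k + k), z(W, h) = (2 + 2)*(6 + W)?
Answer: -398/3 ≈ -132.67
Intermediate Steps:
z(W, h) = 24 + 4*W (z(W, h) = 4*(6 + W) = 24 + 4*W)
E(k, q) = (-5 + q)/(2*k) (E(k, q) = (-5 + q)/((2*k)) = (-5 + q)*(1/(2*k)) = (-5 + q)/(2*k))
R(y) = -8*y**2 - 4*y (R(y) = -4*((y**2 + y*y) + y) = -4*((y**2 + y**2) + y) = -4*(2*y**2 + y) = -4*(y + 2*y**2) = -8*y**2 - 4*y)
-130 + E(z(3, 6), 13)*R(-2) = -130 + ((-5 + 13)/(2*(24 + 4*3)))*(-4*(-2)*(1 + 2*(-2))) = -130 + ((1/2)*8/(24 + 12))*(-4*(-2)*(1 - 4)) = -130 + ((1/2)*8/36)*(-4*(-2)*(-3)) = -130 + ((1/2)*(1/36)*8)*(-24) = -130 + (1/9)*(-24) = -130 - 8/3 = -398/3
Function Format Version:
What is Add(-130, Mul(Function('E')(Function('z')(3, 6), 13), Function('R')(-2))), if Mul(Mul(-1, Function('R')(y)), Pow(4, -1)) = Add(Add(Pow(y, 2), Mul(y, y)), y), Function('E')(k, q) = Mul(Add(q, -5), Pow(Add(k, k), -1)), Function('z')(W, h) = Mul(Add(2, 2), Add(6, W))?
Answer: Rational(-398, 3) ≈ -132.67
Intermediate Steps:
Function('z')(W, h) = Add(24, Mul(4, W)) (Function('z')(W, h) = Mul(4, Add(6, W)) = Add(24, Mul(4, W)))
Function('E')(k, q) = Mul(Rational(1, 2), Pow(k, -1), Add(-5, q)) (Function('E')(k, q) = Mul(Add(-5, q), Pow(Mul(2, k), -1)) = Mul(Add(-5, q), Mul(Rational(1, 2), Pow(k, -1))) = Mul(Rational(1, 2), Pow(k, -1), Add(-5, q)))
Function('R')(y) = Add(Mul(-8, Pow(y, 2)), Mul(-4, y)) (Function('R')(y) = Mul(-4, Add(Add(Pow(y, 2), Mul(y, y)), y)) = Mul(-4, Add(Add(Pow(y, 2), Pow(y, 2)), y)) = Mul(-4, Add(Mul(2, Pow(y, 2)), y)) = Mul(-4, Add(y, Mul(2, Pow(y, 2)))) = Add(Mul(-8, Pow(y, 2)), Mul(-4, y)))
Add(-130, Mul(Function('E')(Function('z')(3, 6), 13), Function('R')(-2))) = Add(-130, Mul(Mul(Rational(1, 2), Pow(Add(24, Mul(4, 3)), -1), Add(-5, 13)), Mul(-4, -2, Add(1, Mul(2, -2))))) = Add(-130, Mul(Mul(Rational(1, 2), Pow(Add(24, 12), -1), 8), Mul(-4, -2, Add(1, -4)))) = Add(-130, Mul(Mul(Rational(1, 2), Pow(36, -1), 8), Mul(-4, -2, -3))) = Add(-130, Mul(Mul(Rational(1, 2), Rational(1, 36), 8), -24)) = Add(-130, Mul(Rational(1, 9), -24)) = Add(-130, Rational(-8, 3)) = Rational(-398, 3)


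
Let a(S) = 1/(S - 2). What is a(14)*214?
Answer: 107/6 ≈ 17.833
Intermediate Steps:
a(S) = 1/(-2 + S)
a(14)*214 = 214/(-2 + 14) = 214/12 = (1/12)*214 = 107/6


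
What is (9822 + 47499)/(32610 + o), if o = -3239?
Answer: 57321/29371 ≈ 1.9516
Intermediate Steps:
(9822 + 47499)/(32610 + o) = (9822 + 47499)/(32610 - 3239) = 57321/29371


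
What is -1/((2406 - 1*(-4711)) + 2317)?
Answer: -1/9434 ≈ -0.00010600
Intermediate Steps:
-1/((2406 - 1*(-4711)) + 2317) = -1/((2406 + 4711) + 2317) = -1/(7117 + 2317) = -1/9434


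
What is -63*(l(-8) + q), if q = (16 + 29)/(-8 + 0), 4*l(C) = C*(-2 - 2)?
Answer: -1197/8 ≈ -149.63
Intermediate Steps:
l(C) = -C (l(C) = (C*(-2 - 2))/4 = (C*(-4))/4 = (-4*C)/4 = -C)
q = -45/8 (q = 45/(-8) = 45*(-⅛) = -45/8 ≈ -5.6250)
-63*(l(-8) + q) = -63*(-1*(-8) - 45/8) = -63*(8 - 45/8) = -63*19/8 = -1197/8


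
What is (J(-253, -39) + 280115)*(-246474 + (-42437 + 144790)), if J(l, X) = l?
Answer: -40333991302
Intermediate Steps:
(J(-253, -39) + 280115)*(-246474 + (-42437 + 144790)) = (-253 + 280115)*(-246474 + (-42437 + 144790)) = 279862*(-246474 + 102353) = 279862*(-144121) = -40333991302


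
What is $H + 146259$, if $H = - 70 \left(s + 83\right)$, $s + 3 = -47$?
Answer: $143949$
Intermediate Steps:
$s = -50$ ($s = -3 - 47 = -50$)
$H = -2310$ ($H = - 70 \left(-50 + 83\right) = \left(-70\right) 33 = -2310$)
$H + 146259 = -2310 + 146259 = 143949$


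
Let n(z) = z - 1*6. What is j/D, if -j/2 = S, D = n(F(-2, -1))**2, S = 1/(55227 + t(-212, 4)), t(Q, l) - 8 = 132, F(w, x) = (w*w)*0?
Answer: -1/996606 ≈ -1.0034e-6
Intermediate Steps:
F(w, x) = 0 (F(w, x) = w**2*0 = 0)
n(z) = -6 + z (n(z) = z - 6 = -6 + z)
t(Q, l) = 140 (t(Q, l) = 8 + 132 = 140)
S = 1/55367 (S = 1/(55227 + 140) = 1/55367 ≈ 1.8061e-5)
D = 36 (D = (-6 + 0)**2 = (-6)**2 = 36)
j = -2/55367 (j = -2*1/55367 = -2/55367 ≈ -3.6123e-5)
j/D = -2/55367/36 = -2/55367*1/36 = -1/996606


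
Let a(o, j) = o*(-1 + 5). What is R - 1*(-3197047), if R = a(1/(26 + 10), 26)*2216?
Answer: 28775639/9 ≈ 3.1973e+6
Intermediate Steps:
a(o, j) = 4*o (a(o, j) = o*4 = 4*o)
R = 2216/9 (R = (4/(26 + 10))*2216 = (4/36)*2216 = (4*(1/36))*2216 = (⅑)*2216 = 2216/9 ≈ 246.22)
R - 1*(-3197047) = 2216/9 - 1*(-3197047) = 2216/9 + 3197047 = 28775639/9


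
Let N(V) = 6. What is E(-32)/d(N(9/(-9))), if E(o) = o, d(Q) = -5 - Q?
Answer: 32/11 ≈ 2.9091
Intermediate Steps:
E(-32)/d(N(9/(-9))) = -32/(-5 - 1*6) = -32/(-5 - 6) = -32/(-11) = -32*(-1/11) = 32/11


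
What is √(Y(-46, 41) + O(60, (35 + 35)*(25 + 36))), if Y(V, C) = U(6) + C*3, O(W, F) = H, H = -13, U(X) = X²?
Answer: √146 ≈ 12.083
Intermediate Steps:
O(W, F) = -13
Y(V, C) = 36 + 3*C (Y(V, C) = 6² + C*3 = 36 + 3*C)
√(Y(-46, 41) + O(60, (35 + 35)*(25 + 36))) = √((36 + 3*41) - 13) = √((36 + 123) - 13) = √(159 - 13) = √146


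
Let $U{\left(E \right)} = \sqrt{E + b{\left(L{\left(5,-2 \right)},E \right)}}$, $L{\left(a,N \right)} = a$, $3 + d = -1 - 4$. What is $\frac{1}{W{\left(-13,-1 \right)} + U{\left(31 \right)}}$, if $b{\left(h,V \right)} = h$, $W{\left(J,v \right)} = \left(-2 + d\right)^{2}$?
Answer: $\frac{1}{106} \approx 0.009434$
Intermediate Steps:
$d = -8$ ($d = -3 - 5 = -8$)
$W{\left(J,v \right)} = 100$ ($W{\left(J,v \right)} = \left(-2 - 8\right)^{2} = \left(-10\right)^{2} = 100$)
$U{\left(E \right)} = \sqrt{5 + E}$ ($U{\left(E \right)} = \sqrt{E + 5} = \sqrt{5 + E}$)
$\frac{1}{W{\left(-13,-1 \right)} + U{\left(31 \right)}} = \frac{1}{100 + \sqrt{5 + 31}} = \frac{1}{100 + \sqrt{36}} = \frac{1}{100 + 6} = \frac{1}{106}$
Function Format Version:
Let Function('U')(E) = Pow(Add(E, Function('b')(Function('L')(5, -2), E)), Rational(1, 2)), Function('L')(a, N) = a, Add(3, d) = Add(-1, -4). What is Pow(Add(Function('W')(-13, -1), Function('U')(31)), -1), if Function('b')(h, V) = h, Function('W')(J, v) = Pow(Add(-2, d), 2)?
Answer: Rational(1, 106) ≈ 0.0094340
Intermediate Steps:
d = -8 (d = Add(-3, Add(-1, -4)) = Add(-3, -5) = -8)
Function('W')(J, v) = 100 (Function('W')(J, v) = Pow(Add(-2, -8), 2) = Pow(-10, 2) = 100)
Function('U')(E) = Pow(Add(5, E), Rational(1, 2)) (Function('U')(E) = Pow(Add(E, 5), Rational(1, 2)) = Pow(Add(5, E), Rational(1, 2)))
Pow(Add(Function('W')(-13, -1), Function('U')(31)), -1) = Pow(Add(100, Pow(Add(5, 31), Rational(1, 2))), -1) = Pow(Add(100, Pow(36, Rational(1, 2))), -1) = Pow(Add(100, 6), -1) = Pow(106, -1) = Rational(1, 106)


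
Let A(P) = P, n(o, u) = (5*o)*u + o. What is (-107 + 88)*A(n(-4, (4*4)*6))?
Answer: 36556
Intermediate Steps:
n(o, u) = o + 5*o*u (n(o, u) = 5*o*u + o = o + 5*o*u)
(-107 + 88)*A(n(-4, (4*4)*6)) = (-107 + 88)*(-4*(1 + 5*((4*4)*6))) = -(-76)*(1 + 5*(16*6)) = -(-76)*(1 + 5*96) = -(-76)*(1 + 480) = -(-76)*481 = -19*(-1924) = 36556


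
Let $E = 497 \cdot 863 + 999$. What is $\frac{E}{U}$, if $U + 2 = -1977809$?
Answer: $- \frac{429910}{1977811} \approx -0.21737$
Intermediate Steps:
$U = -1977811$ ($U = -2 - 1977809 = -1977811$)
$E = 429910$ ($E = 428911 + 999 = 429910$)
$\frac{E}{U} = \frac{429910}{-1977811} = 429910 \left(- \frac{1}{1977811}\right) = - \frac{429910}{1977811}$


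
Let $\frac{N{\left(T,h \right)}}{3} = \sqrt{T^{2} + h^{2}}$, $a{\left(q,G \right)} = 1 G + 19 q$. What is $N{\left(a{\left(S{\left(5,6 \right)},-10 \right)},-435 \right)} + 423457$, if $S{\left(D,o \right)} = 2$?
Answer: $423457 + 3 \sqrt{190009} \approx 4.2476 \cdot 10^{5}$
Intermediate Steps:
$a{\left(q,G \right)} = G + 19 q$
$N{\left(T,h \right)} = 3 \sqrt{T^{2} + h^{2}}$
$N{\left(a{\left(S{\left(5,6 \right)},-10 \right)},-435 \right)} + 423457 = 3 \sqrt{\left(-10 + 19 \cdot 2\right)^{2} + \left(-435\right)^{2}} + 423457 = 3 \sqrt{\left(-10 + 38\right)^{2} + 189225} + 423457 = 3 \sqrt{28^{2} + 189225} + 423457 = 3 \sqrt{784 + 189225} + 423457 = 3 \sqrt{190009} + 423457 = 423457 + 3 \sqrt{190009}$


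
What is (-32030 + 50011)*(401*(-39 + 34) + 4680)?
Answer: 48099175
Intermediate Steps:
(-32030 + 50011)*(401*(-39 + 34) + 4680) = 17981*(401*(-5) + 4680) = 17981*(-2005 + 4680) = 17981*2675 = 48099175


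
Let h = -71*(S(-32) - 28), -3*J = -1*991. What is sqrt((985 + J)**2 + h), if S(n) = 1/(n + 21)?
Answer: 19*sqrt(5225077)/33 ≈ 1316.1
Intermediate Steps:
J = 991/3 (J = -(-1)*991/3 = -1/3*(-991) = 991/3 ≈ 330.33)
S(n) = 1/(21 + n)
h = 21939/11 (h = -71*(1/(21 - 32) - 28) = -71*(1/(-11) - 28) = -71*(-1/11 - 28) = -71*(-309/11) = 21939/11 ≈ 1994.5)
sqrt((985 + J)**2 + h) = sqrt((985 + 991/3)**2 + 21939/11) = sqrt((3946/3)**2 + 21939/11) = sqrt(15570916/9 + 21939/11) = sqrt(171477527/99) = 19*sqrt(5225077)/33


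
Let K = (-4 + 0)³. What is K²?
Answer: 4096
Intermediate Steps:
K = -64 (K = (-4)³ = -64)
K² = (-64)² = 4096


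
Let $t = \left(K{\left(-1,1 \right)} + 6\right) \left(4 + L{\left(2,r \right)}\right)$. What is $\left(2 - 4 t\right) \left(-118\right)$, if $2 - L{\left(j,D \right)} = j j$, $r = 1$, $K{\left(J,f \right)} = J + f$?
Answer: $5428$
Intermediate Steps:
$L{\left(j,D \right)} = 2 - j^{2}$ ($L{\left(j,D \right)} = 2 - j j = 2 - j^{2}$)
$t = 12$ ($t = \left(\left(-1 + 1\right) + 6\right) \left(4 + \left(2 - 2^{2}\right)\right) = \left(0 + 6\right) \left(4 + \left(2 - 4\right)\right) = 6 \left(4 + \left(2 - 4\right)\right) = 6 \left(4 - 2\right) = 6 \cdot 2 = 12$)
$\left(2 - 4 t\right) \left(-118\right) = \left(2 - 48\right) \left(-118\right) = \left(-46\right) \left(-118\right) = 5428$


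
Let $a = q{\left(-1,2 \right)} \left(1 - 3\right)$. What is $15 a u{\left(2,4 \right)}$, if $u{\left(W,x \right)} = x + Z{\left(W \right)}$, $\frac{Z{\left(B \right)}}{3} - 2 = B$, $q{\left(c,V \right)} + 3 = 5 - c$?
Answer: $-1440$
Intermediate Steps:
$q{\left(c,V \right)} = 2 - c$ ($q{\left(c,V \right)} = -3 - \left(-5 + c\right) = 2 - c$)
$Z{\left(B \right)} = 6 + 3 B$
$u{\left(W,x \right)} = 6 + x + 3 W$ ($u{\left(W,x \right)} = x + \left(6 + 3 W\right) = 6 + x + 3 W$)
$a = -6$ ($a = \left(2 - -1\right) \left(1 - 3\right) = \left(2 + 1\right) \left(-2\right) = 3 \left(-2\right) = -6$)
$15 a u{\left(2,4 \right)} = 15 \left(-6\right) \left(6 + 4 + 3 \cdot 2\right) = - 90 \left(6 + 4 + 6\right) = \left(-90\right) 16 = -1440$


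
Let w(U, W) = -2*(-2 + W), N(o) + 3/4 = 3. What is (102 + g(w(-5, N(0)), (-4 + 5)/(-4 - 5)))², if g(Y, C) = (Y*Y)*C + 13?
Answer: 17131321/1296 ≈ 13219.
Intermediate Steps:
N(o) = 9/4 (N(o) = -¾ + 3 = 9/4)
w(U, W) = 4 - 2*W
g(Y, C) = 13 + C*Y² (g(Y, C) = Y²*C + 13 = C*Y² + 13 = 13 + C*Y²)
(102 + g(w(-5, N(0)), (-4 + 5)/(-4 - 5)))² = (102 + (13 + ((-4 + 5)/(-4 - 5))*(4 - 2*9/4)²))² = (102 + (13 + (1/(-9))*(4 - 9/2)²))² = (102 + (13 + (1*(-⅑))*(-½)²))² = (102 + (13 - ⅑*¼))² = (102 + (13 - 1/36))² = (102 + 467/36)² = (4139/36)² = 17131321/1296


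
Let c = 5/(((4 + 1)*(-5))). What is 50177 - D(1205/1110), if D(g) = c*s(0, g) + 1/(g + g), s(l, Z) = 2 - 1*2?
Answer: 12092546/241 ≈ 50177.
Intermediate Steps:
s(l, Z) = 0 (s(l, Z) = 2 - 2 = 0)
c = -⅕ (c = 5/((5*(-5))) = 5/(-25) = 5*(-1/25) = -⅕ ≈ -0.20000)
D(g) = 1/(2*g) (D(g) = -⅕*0 + 1/(g + g) = 0 + 1/(2*g) = 1/(2*g))
50177 - D(1205/1110) = 50177 - 1/(2*(1205/1110)) = 50177 - 1/(2*(1205*(1/1110))) = 50177 - 1/(2*241/222) = 50177 - 222/(2*241) = 50177 - 1*111/241 = 50177 - 111/241 = 12092546/241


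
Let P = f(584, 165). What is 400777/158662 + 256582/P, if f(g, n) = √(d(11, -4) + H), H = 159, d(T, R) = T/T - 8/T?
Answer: 400777/158662 + 128291*√4818/438 ≈ 20333.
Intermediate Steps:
d(T, R) = 1 - 8/T
f(g, n) = 2*√4818/11 (f(g, n) = √((-8 + 11)/11 + 159) = √((1/11)*3 + 159) = √(3/11 + 159) = √(1752/11) = 2*√4818/11)
P = 2*√4818/11 ≈ 12.620
400777/158662 + 256582/P = 400777/158662 + 256582/((2*√4818/11)) = 400777*(1/158662) + 256582*(√4818/876) = 400777/158662 + 128291*√4818/438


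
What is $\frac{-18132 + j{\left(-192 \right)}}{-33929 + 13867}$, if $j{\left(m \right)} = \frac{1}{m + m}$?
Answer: $\frac{6962689}{7703808} \approx 0.9038$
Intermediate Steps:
$j{\left(m \right)} = \frac{1}{2 m}$
$\frac{-18132 + j{\left(-192 \right)}}{-33929 + 13867} = \frac{-18132 + \frac{1}{2 \left(-192\right)}}{-33929 + 13867} = \frac{-18132 + \frac{1}{2} \left(- \frac{1}{192}\right)}{-20062} = \left(-18132 - \frac{1}{384}\right) \left(- \frac{1}{20062}\right) = \left(- \frac{6962689}{384}\right) \left(- \frac{1}{20062}\right) = \frac{6962689}{7703808}$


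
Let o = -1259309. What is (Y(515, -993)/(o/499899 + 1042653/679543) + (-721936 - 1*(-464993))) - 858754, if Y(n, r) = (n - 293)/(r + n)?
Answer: -89203829299662636993/79953488273860 ≈ -1.1157e+6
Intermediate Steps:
Y(n, r) = (-293 + n)/(n + r)
(Y(515, -993)/(o/499899 + 1042653/679543) + (-721936 - 1*(-464993))) - 858754 = (((-293 + 515)/(515 - 993))/(-1259309/499899 + 1042653/679543) + (-721936 - 1*(-464993))) - 858754 = ((222/(-478))/(-1259309*1/499899 + 1042653*(1/679543)) + (-721936 + 464993)) - 858754 = ((-1/478*222)/(-1259309/499899 + 1042653/679543) - 256943) - 858754 = (-111/(239*(-334533423740/339702866157)) - 256943) - 858754 = (-111/239*(-339702866157/334533423740) - 256943) - 858754 = (37707018143427/79953488273860 - 256943) - 858754 = -20543451430532266553/79953488273860 - 858754 = -89203829299662636993/79953488273860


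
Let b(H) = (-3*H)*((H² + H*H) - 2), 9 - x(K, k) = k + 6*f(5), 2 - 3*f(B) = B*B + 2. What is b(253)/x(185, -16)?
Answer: -32388048/25 ≈ -1.2955e+6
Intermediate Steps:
f(B) = -B²/3 (f(B) = ⅔ - (B*B + 2)/3 = ⅔ - (B² + 2)/3 = ⅔ - (2 + B²)/3 = ⅔ + (-⅔ - B²/3) = -B²/3)
x(K, k) = 59 - k (x(K, k) = 9 - (k + 6*(-⅓*5²)) = 9 - (k + 6*(-⅓*25)) = 9 - (k + 6*(-25/3)) = 9 - (k - 50) = 9 - (-50 + k) = 9 + (50 - k) = 59 - k)
b(H) = -3*H*(-2 + 2*H²) (b(H) = (-3*H)*((H² + H²) - 2) = (-3*H)*(2*H² - 2) = (-3*H)*(-2 + 2*H²) = -3*H*(-2 + 2*H²))
b(253)/x(185, -16) = (6*253*(1 - 1*253²))/(59 - 1*(-16)) = (6*253*(1 - 1*64009))/(59 + 16) = (6*253*(1 - 64009))/75 = (6*253*(-64008))*(1/75) = -97164144*1/75 = -32388048/25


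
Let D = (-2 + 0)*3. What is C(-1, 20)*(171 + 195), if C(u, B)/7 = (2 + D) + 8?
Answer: 10248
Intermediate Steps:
D = -6 (D = -2*3 = -6)
C(u, B) = 28 (C(u, B) = 7*((2 - 6) + 8) = 7*(-4 + 8) = 7*4 = 28)
C(-1, 20)*(171 + 195) = 28*(171 + 195) = 28*366 = 10248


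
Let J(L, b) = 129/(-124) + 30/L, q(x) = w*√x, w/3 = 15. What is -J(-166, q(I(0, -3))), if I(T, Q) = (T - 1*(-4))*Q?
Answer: 12567/10292 ≈ 1.2210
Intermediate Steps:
w = 45 (w = 3*15 = 45)
I(T, Q) = Q*(4 + T) (I(T, Q) = (T + 4)*Q = (4 + T)*Q = Q*(4 + T))
q(x) = 45*√x
J(L, b) = -129/124 + 30/L (J(L, b) = 129*(-1/124) + 30/L = -129/124 + 30/L)
-J(-166, q(I(0, -3))) = -(-129/124 + 30/(-166)) = -(-129/124 + 30*(-1/166)) = -(-129/124 - 15/83) = -1*(-12567/10292) = 12567/10292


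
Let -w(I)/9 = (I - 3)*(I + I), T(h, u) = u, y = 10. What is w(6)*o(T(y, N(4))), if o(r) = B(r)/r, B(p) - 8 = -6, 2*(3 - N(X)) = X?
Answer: -648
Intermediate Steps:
N(X) = 3 - X/2
B(p) = 2 (B(p) = 8 - 6 = 2)
w(I) = -18*I*(-3 + I) (w(I) = -9*(I - 3)*(I + I) = -9*(-3 + I)*2*I = -18*I*(-3 + I))
o(r) = 2/r
w(6)*o(T(y, N(4))) = (18*6*(3 - 1*6))*(2/(3 - 1/2*4)) = (18*6*(3 - 6))*(2/(3 - 2)) = (18*6*(-3))*(2/1) = -648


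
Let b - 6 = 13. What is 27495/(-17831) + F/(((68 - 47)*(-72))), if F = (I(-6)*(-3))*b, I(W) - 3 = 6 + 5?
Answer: -651031/641916 ≈ -1.0142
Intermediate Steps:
I(W) = 14 (I(W) = 3 + (6 + 5) = 3 + 11 = 14)
b = 19 (b = 6 + 13 = 19)
F = -798 (F = (14*(-3))*19 = -42*19 = -798)
27495/(-17831) + F/(((68 - 47)*(-72))) = 27495/(-17831) - 798*(-1/(72*(68 - 47))) = 27495*(-1/17831) - 798/(21*(-72)) = -27495/17831 - 798/(-1512) = -27495/17831 - 798*(-1/1512) = -27495/17831 + 19/36 = -651031/641916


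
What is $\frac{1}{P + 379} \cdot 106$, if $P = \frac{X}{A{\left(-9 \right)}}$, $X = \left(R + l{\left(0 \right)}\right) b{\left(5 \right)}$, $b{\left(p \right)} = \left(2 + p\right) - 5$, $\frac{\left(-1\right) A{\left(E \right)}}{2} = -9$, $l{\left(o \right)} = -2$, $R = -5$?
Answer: $\frac{477}{1702} \approx 0.28026$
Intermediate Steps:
$A{\left(E \right)} = 18$ ($A{\left(E \right)} = \left(-2\right) \left(-9\right) = 18$)
$b{\left(p \right)} = -3 + p$
$X = -14$ ($X = \left(-5 - 2\right) \left(-3 + 5\right) = \left(-7\right) 2 = -14$)
$P = - \frac{7}{9}$ ($P = - \frac{14}{18} = \left(-14\right) \frac{1}{18} = - \frac{7}{9} \approx -0.77778$)
$\frac{1}{P + 379} \cdot 106 = \frac{1}{- \frac{7}{9} + 379} \cdot 106 = \frac{1}{\frac{3404}{9}} \cdot 106 = \frac{9}{3404} \cdot 106 = \frac{477}{1702}$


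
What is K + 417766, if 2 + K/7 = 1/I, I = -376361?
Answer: 157225560465/376361 ≈ 4.1775e+5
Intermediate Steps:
K = -5269061/376361 (K = -14 + 7/(-376361) = -14 + 7*(-1/376361) = -14 - 7/376361 = -5269061/376361 ≈ -14.000)
K + 417766 = -5269061/376361 + 417766 = 157225560465/376361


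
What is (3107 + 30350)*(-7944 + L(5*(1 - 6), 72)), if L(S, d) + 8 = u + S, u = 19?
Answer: -266250806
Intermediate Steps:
L(S, d) = 11 + S (L(S, d) = -8 + (19 + S) = 11 + S)
(3107 + 30350)*(-7944 + L(5*(1 - 6), 72)) = (3107 + 30350)*(-7944 + (11 + 5*(1 - 6))) = 33457*(-7944 + (11 + 5*(-5))) = 33457*(-7944 + (11 - 25)) = 33457*(-7944 - 14) = 33457*(-7958) = -266250806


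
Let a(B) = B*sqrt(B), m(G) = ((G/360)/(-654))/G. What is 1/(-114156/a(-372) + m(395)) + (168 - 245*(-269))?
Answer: 27620928378036631141303/418036541068872991 + 2724510201436800*I*sqrt(93)/418036541068872991 ≈ 66073.0 + 0.062852*I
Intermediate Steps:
m(G) = -1/235440 (m(G) = ((G*(1/360))*(-1/654))/G = ((G/360)*(-1/654))/G = (-G/235440)/G = -1/235440)
a(B) = B**(3/2)
1/(-114156/a(-372) + m(395)) + (168 - 245*(-269)) = 1/(-114156*I*sqrt(93)/69192 - 1/235440) + (168 - 245*(-269)) = 1/(-114156*I*sqrt(93)/69192 - 1/235440) + (168 + 65905) = 1/(-3171*I*sqrt(93)/1922 - 1/235440) + 66073 = 1/(-1/235440 - 3171*I*sqrt(93)/1922) + 66073 = 66073 + 1/(-1/235440 - 3171*I*sqrt(93)/1922)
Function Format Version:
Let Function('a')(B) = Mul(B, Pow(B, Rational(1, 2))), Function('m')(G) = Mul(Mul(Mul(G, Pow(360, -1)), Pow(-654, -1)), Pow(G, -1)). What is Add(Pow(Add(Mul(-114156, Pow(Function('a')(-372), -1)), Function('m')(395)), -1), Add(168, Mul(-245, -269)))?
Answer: Add(Rational(27620928378036631141303, 418036541068872991), Mul(Rational(2724510201436800, 418036541068872991), I, Pow(93, Rational(1, 2)))) ≈ Add(66073., Mul(0.062852, I))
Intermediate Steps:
Function('m')(G) = Rational(-1, 235440) (Function('m')(G) = Mul(Mul(Mul(G, Rational(1, 360)), Rational(-1, 654)), Pow(G, -1)) = Mul(Mul(Mul(Rational(1, 360), G), Rational(-1, 654)), Pow(G, -1)) = Mul(Mul(Rational(-1, 235440), G), Pow(G, -1)) = Rational(-1, 235440))
Function('a')(B) = Pow(B, Rational(3, 2))
Add(Pow(Add(Mul(-114156, Pow(Function('a')(-372), -1)), Function('m')(395)), -1), Add(168, Mul(-245, -269))) = Add(Pow(Add(Mul(-114156, Pow(Pow(-372, Rational(3, 2)), -1)), Rational(-1, 235440)), -1), Add(168, Mul(-245, -269))) = Add(Pow(Add(Mul(-114156, Pow(Mul(-744, I, Pow(93, Rational(1, 2))), -1)), Rational(-1, 235440)), -1), Add(168, 65905)) = Add(Pow(Add(Mul(-114156, Mul(Rational(1, 69192), I, Pow(93, Rational(1, 2)))), Rational(-1, 235440)), -1), 66073) = Add(Pow(Add(Mul(Rational(-3171, 1922), I, Pow(93, Rational(1, 2))), Rational(-1, 235440)), -1), 66073) = Add(Pow(Add(Rational(-1, 235440), Mul(Rational(-3171, 1922), I, Pow(93, Rational(1, 2)))), -1), 66073) = Add(66073, Pow(Add(Rational(-1, 235440), Mul(Rational(-3171, 1922), I, Pow(93, Rational(1, 2)))), -1))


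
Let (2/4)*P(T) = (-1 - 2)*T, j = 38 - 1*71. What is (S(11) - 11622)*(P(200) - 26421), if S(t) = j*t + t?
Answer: 330733854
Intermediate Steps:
j = -33 (j = 38 - 71 = -33)
P(T) = -6*T (P(T) = 2*((-1 - 2)*T) = 2*(-3*T) = -6*T)
S(t) = -32*t (S(t) = -33*t + t = -32*t)
(S(11) - 11622)*(P(200) - 26421) = (-32*11 - 11622)*(-6*200 - 26421) = (-352 - 11622)*(-1200 - 26421) = -11974*(-27621) = 330733854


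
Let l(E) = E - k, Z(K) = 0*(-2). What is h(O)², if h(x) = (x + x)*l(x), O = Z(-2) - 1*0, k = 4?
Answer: 0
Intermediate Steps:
Z(K) = 0
l(E) = -4 + E (l(E) = E - 1*4 = E - 4 = -4 + E)
O = 0 (O = 0 - 1*0 = 0 + 0 = 0)
h(x) = 2*x*(-4 + x) (h(x) = (x + x)*(-4 + x) = (2*x)*(-4 + x) = 2*x*(-4 + x))
h(O)² = (2*0*(-4 + 0))² = (2*0*(-4))² = 0² = 0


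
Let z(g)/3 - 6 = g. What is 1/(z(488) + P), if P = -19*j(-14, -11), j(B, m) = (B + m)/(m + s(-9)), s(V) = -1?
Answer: 12/17309 ≈ 0.00069328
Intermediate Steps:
j(B, m) = (B + m)/(-1 + m) (j(B, m) = (B + m)/(m - 1) = (B + m)/(-1 + m))
z(g) = 18 + 3*g
P = -475/12 (P = -19*(-14 - 11)/(-1 - 11) = -19*(-25)/(-12) = -(-19)*(-25)/12 = -19*25/12 = -475/12 ≈ -39.583)
1/(z(488) + P) = 1/((18 + 3*488) - 475/12) = 1/((18 + 1464) - 475/12) = 1/(1482 - 475/12) = 1/(17309/12) = 12/17309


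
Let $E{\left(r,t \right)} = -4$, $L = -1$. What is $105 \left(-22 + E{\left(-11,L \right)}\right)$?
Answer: $-2730$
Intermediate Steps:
$105 \left(-22 + E{\left(-11,L \right)}\right) = 105 \left(-22 - 4\right) = 105 \left(-26\right) = -2730$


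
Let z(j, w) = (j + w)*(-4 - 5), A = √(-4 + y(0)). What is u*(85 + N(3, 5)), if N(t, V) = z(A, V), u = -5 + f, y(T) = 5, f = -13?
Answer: -558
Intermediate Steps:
A = 1 (A = √(-4 + 5) = √1 = 1)
u = -18 (u = -5 - 13 = -18)
z(j, w) = -9*j - 9*w (z(j, w) = (j + w)*(-9) = -9*j - 9*w)
N(t, V) = -9 - 9*V (N(t, V) = -9*1 - 9*V = -9 - 9*V)
u*(85 + N(3, 5)) = -18*(85 + (-9 - 9*5)) = -18*(85 + (-9 - 45)) = -18*(85 - 54) = -18*31 = -558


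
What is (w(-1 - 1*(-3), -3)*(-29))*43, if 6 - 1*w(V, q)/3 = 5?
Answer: -3741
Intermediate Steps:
w(V, q) = 3 (w(V, q) = 18 - 3*5 = 18 - 15 = 3)
(w(-1 - 1*(-3), -3)*(-29))*43 = (3*(-29))*43 = -87*43 = -3741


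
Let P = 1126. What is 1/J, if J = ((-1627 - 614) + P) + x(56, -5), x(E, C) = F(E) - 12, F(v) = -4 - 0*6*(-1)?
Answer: -1/1131 ≈ -0.00088417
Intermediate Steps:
F(v) = -4 (F(v) = -4 - 0*(-1) = -4 - 1*0 = -4 + 0 = -4)
x(E, C) = -16 (x(E, C) = -4 - 12 = -16)
J = -1131 (J = ((-1627 - 614) + 1126) - 16 = (-2241 + 1126) - 16 = -1115 - 16 = -1131)
1/J = 1/(-1131) = -1/1131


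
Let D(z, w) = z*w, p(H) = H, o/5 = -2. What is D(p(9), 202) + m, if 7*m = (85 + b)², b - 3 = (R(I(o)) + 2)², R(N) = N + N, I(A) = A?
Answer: 182470/7 ≈ 26067.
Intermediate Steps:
o = -10 (o = 5*(-2) = -10)
D(z, w) = w*z
R(N) = 2*N
b = 327 (b = 3 + (2*(-10) + 2)² = 3 + (-20 + 2)² = 3 + (-18)² = 3 + 324 = 327)
m = 169744/7 (m = (85 + 327)²/7 = (⅐)*412² = (⅐)*169744 = 169744/7 ≈ 24249.)
D(p(9), 202) + m = 202*9 + 169744/7 = 1818 + 169744/7 = 182470/7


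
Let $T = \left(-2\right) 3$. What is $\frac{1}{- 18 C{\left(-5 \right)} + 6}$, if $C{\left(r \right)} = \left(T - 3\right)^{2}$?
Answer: $- \frac{1}{1452} \approx -0.00068871$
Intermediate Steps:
$T = -6$
$C{\left(r \right)} = 81$ ($C{\left(r \right)} = \left(-6 - 3\right)^{2} = \left(-9\right)^{2} = 81$)
$\frac{1}{- 18 C{\left(-5 \right)} + 6} = \frac{1}{\left(-18\right) 81 + 6} = \frac{1}{-1458 + 6} = \frac{1}{-1452} = - \frac{1}{1452}$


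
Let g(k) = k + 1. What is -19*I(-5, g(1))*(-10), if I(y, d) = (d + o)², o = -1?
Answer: 190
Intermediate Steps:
g(k) = 1 + k
I(y, d) = (-1 + d)² (I(y, d) = (d - 1)² = (-1 + d)²)
-19*I(-5, g(1))*(-10) = -19*(-1 + (1 + 1))²*(-10) = -19*(-1 + 2)²*(-10) = -19*1²*(-10) = -19*1*(-10) = -19*(-10) = 190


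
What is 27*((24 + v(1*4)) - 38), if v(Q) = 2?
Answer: -324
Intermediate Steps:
27*((24 + v(1*4)) - 38) = 27*((24 + 2) - 38) = 27*(26 - 38) = 27*(-12) = -324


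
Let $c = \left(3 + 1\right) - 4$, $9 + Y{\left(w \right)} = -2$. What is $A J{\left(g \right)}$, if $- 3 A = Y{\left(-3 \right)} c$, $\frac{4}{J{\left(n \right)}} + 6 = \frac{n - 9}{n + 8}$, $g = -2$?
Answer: $0$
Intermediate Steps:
$Y{\left(w \right)} = -11$ ($Y{\left(w \right)} = -9 - 2 = -11$)
$J{\left(n \right)} = \frac{4}{-6 + \frac{-9 + n}{8 + n}}$ ($J{\left(n \right)} = \frac{4}{-6 + \frac{n - 9}{n + 8}} = \frac{4}{-6 + \frac{-9 + n}{8 + n}}$)
$c = 0$ ($c = 4 - 4 = 0$)
$A = 0$ ($A = - \frac{\left(-11\right) 0}{3} = \left(- \frac{1}{3}\right) 0 = 0$)
$A J{\left(g \right)} = 0 \frac{4 \left(-8 - -2\right)}{57 + 5 \left(-2\right)} = 0 \frac{4 \left(-8 + 2\right)}{57 - 10} = 0 \cdot 4 \cdot \frac{1}{47} \left(-6\right) = 0 \left(- \frac{24}{47}\right) = 0$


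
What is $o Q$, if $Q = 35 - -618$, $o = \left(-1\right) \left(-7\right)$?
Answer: $4571$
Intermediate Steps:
$o = 7$
$Q = 653$ ($Q = 35 + 618 = 653$)
$o Q = 7 \cdot 653 = 4571$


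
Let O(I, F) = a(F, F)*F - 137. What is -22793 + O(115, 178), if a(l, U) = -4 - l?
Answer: -55326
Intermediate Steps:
O(I, F) = -137 + F*(-4 - F) (O(I, F) = (-4 - F)*F - 137 = F*(-4 - F) - 137 = -137 + F*(-4 - F))
-22793 + O(115, 178) = -22793 + (-137 - 1*178*(4 + 178)) = -22793 + (-137 - 1*178*182) = -22793 + (-137 - 32396) = -22793 - 32533 = -55326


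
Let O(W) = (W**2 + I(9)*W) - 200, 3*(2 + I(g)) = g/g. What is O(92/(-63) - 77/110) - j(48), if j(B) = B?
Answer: -95149829/396900 ≈ -239.73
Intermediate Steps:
I(g) = -5/3 (I(g) = -2 + (g/g)/3 = -2 + (1/3)*1 = -2 + 1/3 = -5/3)
O(W) = -200 + W**2 - 5*W/3 (O(W) = (W**2 - 5*W/3) - 200 = -200 + W**2 - 5*W/3)
O(92/(-63) - 77/110) - j(48) = (-200 + (92/(-63) - 77/110)**2 - 5*(92/(-63) - 77/110)/3) - 1*48 = (-200 + (92*(-1/63) - 77*1/110)**2 - 5*(92*(-1/63) - 77*1/110)/3) - 48 = (-200 + (-92/63 - 7/10)**2 - 5*(-92/63 - 7/10)/3) - 48 = (-200 + (-1361/630)**2 - 5/3*(-1361/630)) - 48 = (-200 + 1852321/396900 + 1361/378) - 48 = -76098629/396900 - 48 = -95149829/396900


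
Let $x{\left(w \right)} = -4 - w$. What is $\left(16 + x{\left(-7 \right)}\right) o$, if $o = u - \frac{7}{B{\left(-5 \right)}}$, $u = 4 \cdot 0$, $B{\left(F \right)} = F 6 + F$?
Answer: $\frac{19}{5} \approx 3.8$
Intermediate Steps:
$B{\left(F \right)} = 7 F$ ($B{\left(F \right)} = 6 F + F = 7 F$)
$u = 0$
$o = \frac{1}{5}$ ($o = 0 - \frac{7}{7 \left(-5\right)} = 0 - \frac{7}{-35} = 0 - 7 \left(- \frac{1}{35}\right) = 0 - - \frac{1}{5} = 0 + \frac{1}{5} = \frac{1}{5} \approx 0.2$)
$\left(16 + x{\left(-7 \right)}\right) o = \left(16 - -3\right) \frac{1}{5} = \left(16 + \left(-4 + 7\right)\right) \frac{1}{5} = \left(16 + 3\right) \frac{1}{5} = 19 \cdot \frac{1}{5} = \frac{19}{5}$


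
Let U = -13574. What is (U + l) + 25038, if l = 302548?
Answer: 314012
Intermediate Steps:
(U + l) + 25038 = (-13574 + 302548) + 25038 = 288974 + 25038 = 314012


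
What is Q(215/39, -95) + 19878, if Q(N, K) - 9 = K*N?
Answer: 755168/39 ≈ 19363.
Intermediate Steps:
Q(N, K) = 9 + K*N
Q(215/39, -95) + 19878 = (9 - 20425/39) + 19878 = -20074/39 + 19878 = 755168/39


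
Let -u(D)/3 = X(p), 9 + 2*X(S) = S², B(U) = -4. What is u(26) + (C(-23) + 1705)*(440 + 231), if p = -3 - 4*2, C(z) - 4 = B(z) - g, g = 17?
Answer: 1132480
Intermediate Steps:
C(z) = -17 (C(z) = 4 + (-4 - 1*17) = 4 + (-4 - 17) = 4 - 21 = -17)
p = -11 (p = -3 - 8 = -11)
X(S) = -9/2 + S²/2
u(D) = -168 (u(D) = -3*(-9/2 + (½)*(-11)²) = -3*(-9/2 + (½)*121) = -3*(-9/2 + 121/2) = -3*56 = -168)
u(26) + (C(-23) + 1705)*(440 + 231) = -168 + (-17 + 1705)*(440 + 231) = -168 + 1688*671 = -168 + 1132648 = 1132480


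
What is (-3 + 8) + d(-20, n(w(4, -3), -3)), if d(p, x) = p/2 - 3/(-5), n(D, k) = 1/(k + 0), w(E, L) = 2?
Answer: -22/5 ≈ -4.4000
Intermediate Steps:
n(D, k) = 1/k
d(p, x) = 3/5 + p/2 (d(p, x) = p*(1/2) - 3*(-1/5) = p/2 + 3/5 = 3/5 + p/2)
(-3 + 8) + d(-20, n(w(4, -3), -3)) = (-3 + 8) + (3/5 + (1/2)*(-20)) = 5 + (3/5 - 10) = 5 - 47/5 = -22/5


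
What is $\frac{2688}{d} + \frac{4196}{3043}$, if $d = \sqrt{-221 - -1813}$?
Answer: $\frac{4196}{3043} + \frac{672 \sqrt{398}}{199} \approx 68.748$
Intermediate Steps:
$d = 2 \sqrt{398}$ ($d = \sqrt{-221 + 1813} = \sqrt{1592} = 2 \sqrt{398} \approx 39.9$)
$\frac{2688}{d} + \frac{4196}{3043} = \frac{2688}{2 \sqrt{398}} + \frac{4196}{3043} = 2688 \frac{\sqrt{398}}{796} + 4196 \cdot \frac{1}{3043} = \frac{672 \sqrt{398}}{199} + \frac{4196}{3043} = \frac{4196}{3043} + \frac{672 \sqrt{398}}{199}$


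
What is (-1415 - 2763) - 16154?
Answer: -20332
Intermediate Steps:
(-1415 - 2763) - 16154 = -4178 - 16154 = -20332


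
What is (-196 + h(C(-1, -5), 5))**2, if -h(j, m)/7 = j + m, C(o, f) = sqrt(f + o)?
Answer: 53067 + 3234*I*sqrt(6) ≈ 53067.0 + 7921.6*I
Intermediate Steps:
h(j, m) = -7*j - 7*m (h(j, m) = -7*(j + m) = -7*j - 7*m)
(-196 + h(C(-1, -5), 5))**2 = (-196 + (-7*sqrt(-5 - 1) - 7*5))**2 = (-196 + (-7*I*sqrt(6) - 35))**2 = (-196 + (-35 - 7*I*sqrt(6)))**2 = (-231 - 7*I*sqrt(6))**2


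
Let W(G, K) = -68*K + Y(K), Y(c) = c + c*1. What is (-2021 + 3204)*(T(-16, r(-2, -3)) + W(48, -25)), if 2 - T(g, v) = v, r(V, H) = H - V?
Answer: 1955499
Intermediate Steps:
Y(c) = 2*c (Y(c) = c + c = 2*c)
T(g, v) = 2 - v
W(G, K) = -66*K (W(G, K) = -68*K + 2*K = -66*K)
(-2021 + 3204)*(T(-16, r(-2, -3)) + W(48, -25)) = (-2021 + 3204)*((2 - (-3 - 1*(-2))) - 66*(-25)) = 1183*((2 - (-3 + 2)) + 1650) = 1183*((2 - 1*(-1)) + 1650) = 1183*((2 + 1) + 1650) = 1183*(3 + 1650) = 1183*1653 = 1955499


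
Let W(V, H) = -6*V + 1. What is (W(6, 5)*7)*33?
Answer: -8085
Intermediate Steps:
W(V, H) = 1 - 6*V
(W(6, 5)*7)*33 = ((1 - 6*6)*7)*33 = ((1 - 36)*7)*33 = -35*7*33 = -245*33 = -8085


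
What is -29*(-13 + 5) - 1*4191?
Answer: -3959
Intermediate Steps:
-29*(-13 + 5) - 1*4191 = -29*(-8) - 4191 = 232 - 4191 = -3959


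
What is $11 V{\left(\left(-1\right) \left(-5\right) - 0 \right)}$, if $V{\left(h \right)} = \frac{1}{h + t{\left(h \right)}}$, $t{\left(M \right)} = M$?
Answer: $\frac{11}{10} \approx 1.1$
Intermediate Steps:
$V{\left(h \right)} = \frac{1}{2 h}$ ($V{\left(h \right)} = \frac{1}{h + h} = \frac{1}{2 h}$)
$11 V{\left(\left(-1\right) \left(-5\right) - 0 \right)} = 11 \frac{1}{2 \left(\left(-1\right) \left(-5\right) - 0\right)} = 11 \frac{1}{2 \left(5 + 0\right)} = 11 \frac{1}{2 \cdot 5} = 11 \cdot \frac{1}{2} \cdot \frac{1}{5} = 11 \cdot \frac{1}{10} = \frac{11}{10}$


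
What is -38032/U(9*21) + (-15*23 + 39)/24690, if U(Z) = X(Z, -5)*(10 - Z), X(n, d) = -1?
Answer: -156510809/736585 ≈ -212.48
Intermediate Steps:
U(Z) = -10 + Z (U(Z) = -(10 - Z) = -10 + Z)
-38032/U(9*21) + (-15*23 + 39)/24690 = -38032/(-10 + 9*21) + (-15*23 + 39)/24690 = -38032/(-10 + 189) + (-345 + 39)*(1/24690) = -38032/179 - 306*1/24690 = -38032*1/179 - 51/4115 = -38032/179 - 51/4115 = -156510809/736585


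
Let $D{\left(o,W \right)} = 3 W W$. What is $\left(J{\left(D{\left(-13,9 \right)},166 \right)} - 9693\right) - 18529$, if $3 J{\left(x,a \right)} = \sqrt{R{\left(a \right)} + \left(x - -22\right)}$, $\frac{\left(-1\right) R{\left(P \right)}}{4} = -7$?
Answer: $-28222 + \frac{\sqrt{293}}{3} \approx -28216.0$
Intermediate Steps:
$R{\left(P \right)} = 28$ ($R{\left(P \right)} = \left(-4\right) \left(-7\right) = 28$)
$D{\left(o,W \right)} = 3 W^{2}$
$J{\left(x,a \right)} = \frac{\sqrt{50 + x}}{3}$ ($J{\left(x,a \right)} = \frac{\sqrt{28 + \left(x - -22\right)}}{3} = \frac{\sqrt{28 + \left(x + 22\right)}}{3} = \frac{\sqrt{28 + \left(22 + x\right)}}{3} = \frac{\sqrt{50 + x}}{3}$)
$\left(J{\left(D{\left(-13,9 \right)},166 \right)} - 9693\right) - 18529 = \left(\frac{\sqrt{50 + 3 \cdot 9^{2}}}{3} - 9693\right) - 18529 = \left(\frac{\sqrt{50 + 3 \cdot 81}}{3} - 9693\right) - 18529 = \left(\frac{\sqrt{50 + 243}}{3} - 9693\right) - 18529 = \left(\frac{\sqrt{293}}{3} - 9693\right) - 18529 = \left(-9693 + \frac{\sqrt{293}}{3}\right) - 18529 = -28222 + \frac{\sqrt{293}}{3}$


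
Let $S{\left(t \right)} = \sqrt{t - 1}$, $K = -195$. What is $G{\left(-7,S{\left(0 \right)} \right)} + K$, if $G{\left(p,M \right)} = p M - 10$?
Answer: $-205 - 7 i \approx -205.0 - 7.0 i$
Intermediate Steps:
$S{\left(t \right)} = \sqrt{-1 + t}$
$G{\left(p,M \right)} = -10 + M p$ ($G{\left(p,M \right)} = M p - 10 = -10 + M p$)
$G{\left(-7,S{\left(0 \right)} \right)} + K = \left(-10 + \sqrt{-1 + 0} \left(-7\right)\right) - 195 = \left(-10 + \sqrt{-1} \left(-7\right)\right) - 195 = \left(-10 + i \left(-7\right)\right) - 195 = \left(-10 - 7 i\right) - 195 = -205 - 7 i$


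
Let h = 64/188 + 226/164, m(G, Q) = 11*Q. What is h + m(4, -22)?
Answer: -926045/3854 ≈ -240.28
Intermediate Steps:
h = 6623/3854 (h = 64*(1/188) + 226*(1/164) = 16/47 + 113/82 = 6623/3854 ≈ 1.7185)
h + m(4, -22) = 6623/3854 + 11*(-22) = 6623/3854 - 242 = -926045/3854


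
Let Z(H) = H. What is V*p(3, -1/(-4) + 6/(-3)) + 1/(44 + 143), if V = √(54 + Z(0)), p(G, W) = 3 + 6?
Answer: 1/187 + 27*√6 ≈ 66.142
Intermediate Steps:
p(G, W) = 9
V = 3*√6 (V = √(54 + 0) = √54 = 3*√6 ≈ 7.3485)
V*p(3, -1/(-4) + 6/(-3)) + 1/(44 + 143) = (3*√6)*9 + 1/(44 + 143) = 27*√6 + 1/187 = 1/187 + 27*√6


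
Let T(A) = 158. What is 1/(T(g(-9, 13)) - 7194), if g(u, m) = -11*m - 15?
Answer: -1/7036 ≈ -0.00014213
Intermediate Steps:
g(u, m) = -15 - 11*m
1/(T(g(-9, 13)) - 7194) = 1/(158 - 7194) = 1/(-7036) = -1/7036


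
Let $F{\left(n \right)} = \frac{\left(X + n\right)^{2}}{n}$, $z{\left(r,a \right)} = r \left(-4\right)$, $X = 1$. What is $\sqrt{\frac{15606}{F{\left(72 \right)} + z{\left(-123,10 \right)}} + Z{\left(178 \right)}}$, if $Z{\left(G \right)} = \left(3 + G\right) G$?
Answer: $\frac{\sqrt{53553671590858}}{40753} \approx 179.57$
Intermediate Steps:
$z{\left(r,a \right)} = - 4 r$
$Z{\left(G \right)} = G \left(3 + G\right)$
$F{\left(n \right)} = \frac{\left(1 + n\right)^{2}}{n}$
$\sqrt{\frac{15606}{F{\left(72 \right)} + z{\left(-123,10 \right)}} + Z{\left(178 \right)}} = \sqrt{\frac{15606}{\frac{\left(1 + 72\right)^{2}}{72} - -492} + 178 \left(3 + 178\right)} = \sqrt{\frac{15606}{\frac{73^{2}}{72} + 492} + 178 \cdot 181} = \sqrt{\frac{15606}{\frac{1}{72} \cdot 5329 + 492} + 32218} = \sqrt{\frac{15606}{\frac{5329}{72} + 492} + 32218} = \sqrt{\frac{15606}{\frac{40753}{72}} + 32218} = \sqrt{15606 \cdot \frac{72}{40753} + 32218} = \sqrt{\frac{1123632}{40753} + 32218} = \sqrt{\frac{1314103786}{40753}} = \frac{\sqrt{53553671590858}}{40753}$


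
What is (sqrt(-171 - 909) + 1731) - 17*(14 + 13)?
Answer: 1272 + 6*I*sqrt(30) ≈ 1272.0 + 32.863*I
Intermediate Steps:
(sqrt(-171 - 909) + 1731) - 17*(14 + 13) = (sqrt(-1080) + 1731) - 17*27 = (6*I*sqrt(30) + 1731) - 459 = (1731 + 6*I*sqrt(30)) - 459 = 1272 + 6*I*sqrt(30)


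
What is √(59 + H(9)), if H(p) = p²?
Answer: 2*√35 ≈ 11.832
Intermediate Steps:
√(59 + H(9)) = √(59 + 9²) = √(59 + 81) = √140 = 2*√35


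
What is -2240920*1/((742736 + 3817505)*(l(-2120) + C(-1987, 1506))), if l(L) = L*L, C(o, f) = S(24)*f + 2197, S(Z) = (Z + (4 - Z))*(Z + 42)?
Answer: -2240920/22318644857621 ≈ -1.0041e-7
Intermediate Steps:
S(Z) = 168 + 4*Z (S(Z) = 4*(42 + Z) = 168 + 4*Z)
C(o, f) = 2197 + 264*f (C(o, f) = (168 + 4*24)*f + 2197 = (168 + 96)*f + 2197 = 264*f + 2197 = 2197 + 264*f)
l(L) = L²
-2240920*1/((742736 + 3817505)*(l(-2120) + C(-1987, 1506))) = -2240920*1/((742736 + 3817505)*((-2120)² + (2197 + 264*1506))) = -2240920*1/(4560241*(4494400 + (2197 + 397584))) = -2240920*1/(4560241*(4494400 + 399781)) = -2240920/(4560241*4894181) = -2240920/22318644857621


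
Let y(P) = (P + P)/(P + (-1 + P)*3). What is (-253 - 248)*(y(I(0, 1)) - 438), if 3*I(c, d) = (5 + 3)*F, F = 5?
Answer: 33095058/151 ≈ 2.1917e+5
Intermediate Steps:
I(c, d) = 40/3 (I(c, d) = ((5 + 3)*5)/3 = (8*5)/3 = (1/3)*40 = 40/3)
y(P) = 2*P/(-3 + 4*P) (y(P) = (2*P)/(P + (-3 + 3*P)) = (2*P)/(-3 + 4*P) = 2*P/(-3 + 4*P))
(-253 - 248)*(y(I(0, 1)) - 438) = (-253 - 248)*(2*(40/3)/(-3 + 4*(40/3)) - 438) = -501*(2*(40/3)/(-3 + 160/3) - 438) = -501*(2*(40/3)/(151/3) - 438) = -501*(2*(40/3)*(3/151) - 438) = -501*(80/151 - 438) = -501*(-66058/151) = 33095058/151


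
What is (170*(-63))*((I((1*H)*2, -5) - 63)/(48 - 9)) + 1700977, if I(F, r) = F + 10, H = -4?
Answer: 22330471/13 ≈ 1.7177e+6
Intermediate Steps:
I(F, r) = 10 + F
(170*(-63))*((I((1*H)*2, -5) - 63)/(48 - 9)) + 1700977 = (170*(-63))*(((10 + (1*(-4))*2) - 63)/(48 - 9)) + 1700977 = -10710*((10 - 4*2) - 63)/39 + 1700977 = -10710*((10 - 8) - 63)/39 + 1700977 = -10710*(2 - 63)/39 + 1700977 = -(-653310)/39 + 1700977 = -10710*(-61/39) + 1700977 = 217770/13 + 1700977 = 22330471/13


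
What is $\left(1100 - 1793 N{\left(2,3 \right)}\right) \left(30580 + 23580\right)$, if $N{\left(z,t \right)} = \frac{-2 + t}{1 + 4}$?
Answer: $40154224$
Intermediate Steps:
$N{\left(z,t \right)} = - \frac{2}{5} + \frac{t}{5}$ ($N{\left(z,t \right)} = \frac{-2 + t}{5} = \left(-2 + t\right) \frac{1}{5} = - \frac{2}{5} + \frac{t}{5}$)
$\left(1100 - 1793 N{\left(2,3 \right)}\right) \left(30580 + 23580\right) = \left(1100 - 1793 \left(- \frac{2}{5} + \frac{1}{5} \cdot 3\right)\right) \left(30580 + 23580\right) = \left(1100 - 1793 \left(- \frac{2}{5} + \frac{3}{5}\right)\right) 54160 = \left(1100 - \frac{1793}{5}\right) 54160 = \frac{3707}{5} \cdot 54160 = 40154224$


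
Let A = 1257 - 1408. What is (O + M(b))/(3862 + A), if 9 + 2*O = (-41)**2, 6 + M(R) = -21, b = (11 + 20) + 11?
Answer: 809/3711 ≈ 0.21800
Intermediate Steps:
b = 42 (b = 31 + 11 = 42)
M(R) = -27 (M(R) = -6 - 21 = -27)
A = -151
O = 836 (O = -9/2 + (1/2)*(-41)**2 = -9/2 + (1/2)*1681 = -9/2 + 1681/2 = 836)
(O + M(b))/(3862 + A) = (836 - 27)/(3862 - 151) = 809/3711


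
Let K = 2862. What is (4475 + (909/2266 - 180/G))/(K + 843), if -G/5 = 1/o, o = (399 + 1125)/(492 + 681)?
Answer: 4006672877/3282652230 ≈ 1.2206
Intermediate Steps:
o = 508/391 (o = 1524/1173 = 1524*(1/1173) = 508/391 ≈ 1.2992)
G = -1955/508 (G = -5/508/391 = -5*391/508 = -1955/508 ≈ -3.8484)
(4475 + (909/2266 - 180/G))/(K + 843) = (4475 + (909/2266 - 180/(-1955/508)))/(2862 + 843) = (4475 + (909*(1/2266) - 180*(-508/1955)))/3705 = (4475 + (909/2266 + 18288/391))*(1/3705) = (4475 + 41796027/886006)*(1/3705) = (4006672877/886006)*(1/3705) = 4006672877/3282652230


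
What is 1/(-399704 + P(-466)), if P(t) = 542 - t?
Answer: -1/398696 ≈ -2.5082e-6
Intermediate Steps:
1/(-399704 + P(-466)) = 1/(-399704 + (542 - 1*(-466))) = 1/(-399704 + (542 + 466)) = 1/(-399704 + 1008) = 1/(-398696) = -1/398696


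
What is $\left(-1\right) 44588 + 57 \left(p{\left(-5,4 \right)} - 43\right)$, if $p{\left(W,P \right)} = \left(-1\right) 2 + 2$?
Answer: $-47039$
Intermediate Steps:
$p{\left(W,P \right)} = 0$ ($p{\left(W,P \right)} = -2 + 2 = 0$)
$\left(-1\right) 44588 + 57 \left(p{\left(-5,4 \right)} - 43\right) = \left(-1\right) 44588 + 57 \left(0 - 43\right) = -44588 + 57 \left(-43\right) = -44588 - 2451 = -47039$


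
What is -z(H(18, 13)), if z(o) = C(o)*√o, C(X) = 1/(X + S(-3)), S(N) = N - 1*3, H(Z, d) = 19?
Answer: -√19/13 ≈ -0.33530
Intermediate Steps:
S(N) = -3 + N (S(N) = N - 3 = -3 + N)
C(X) = 1/(-6 + X) (C(X) = 1/(X + (-3 - 3)) = 1/(X - 6) = 1/(-6 + X))
z(o) = √o/(-6 + o)
-z(H(18, 13)) = -√19/(-6 + 19) = -√19/13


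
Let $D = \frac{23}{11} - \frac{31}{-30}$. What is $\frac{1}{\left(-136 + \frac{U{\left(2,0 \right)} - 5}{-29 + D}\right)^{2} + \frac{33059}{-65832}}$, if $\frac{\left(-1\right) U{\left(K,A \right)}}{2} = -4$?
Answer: $\frac{369239134344}{6840910640469001} \approx 5.3975 \cdot 10^{-5}$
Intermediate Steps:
$U{\left(K,A \right)} = 8$ ($U{\left(K,A \right)} = \left(-2\right) \left(-4\right) = 8$)
$D = \frac{1031}{330}$ ($D = 23 \cdot \frac{1}{11} - - \frac{31}{30} = \frac{23}{11} + \frac{31}{30} = \frac{1031}{330} \approx 3.1242$)
$\frac{1}{\left(-136 + \frac{U{\left(2,0 \right)} - 5}{-29 + D}\right)^{2} + \frac{33059}{-65832}} = \frac{1}{\left(-136 + \frac{8 - 5}{-29 + \frac{1031}{330}}\right)^{2} + \frac{33059}{-65832}} = \frac{1}{\left(-136 + \frac{3}{- \frac{8539}{330}}\right)^{2} + 33059 \left(- \frac{1}{65832}\right)} = \frac{1}{\left(-136 + 3 \left(- \frac{330}{8539}\right)\right)^{2} - \frac{2543}{5064}} = \frac{1}{\left(-136 - \frac{990}{8539}\right)^{2} - \frac{2543}{5064}} = \frac{1}{\left(- \frac{1162294}{8539}\right)^{2} - \frac{2543}{5064}} = \frac{1}{\frac{1350927342436}{72914521} - \frac{2543}{5064}} = \frac{1}{\frac{6840910640469001}{369239134344}} = \frac{369239134344}{6840910640469001}$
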